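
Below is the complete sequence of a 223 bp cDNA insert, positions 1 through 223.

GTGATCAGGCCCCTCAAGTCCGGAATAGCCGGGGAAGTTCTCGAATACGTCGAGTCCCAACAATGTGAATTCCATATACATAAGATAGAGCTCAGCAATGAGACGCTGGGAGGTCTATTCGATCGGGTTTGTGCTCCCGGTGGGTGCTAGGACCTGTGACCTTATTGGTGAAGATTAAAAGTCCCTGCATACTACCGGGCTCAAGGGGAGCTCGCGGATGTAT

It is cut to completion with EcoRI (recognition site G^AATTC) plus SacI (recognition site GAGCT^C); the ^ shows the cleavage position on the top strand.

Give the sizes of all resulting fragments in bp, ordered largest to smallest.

The EcoRI site (GAATTC) starts at position 67.
EcoRI cuts after the first base of each site, so after position 67.
SacI sites (GAGCTC) start at positions 88, 208.
SacI cuts after base 5 of each site (before the last base), so after positions 92, 212.
Combined cut positions: 67, 92, 212.
Linear molecule, 3 cuts → 4 fragments:
  1–67 → 67 bp
  68–92 → 25 bp
  93–212 → 120 bp
  213–223 → 11 bp
Sorted largest to smallest: 120, 67, 25, 11 bp.

120, 67, 25, 11 bp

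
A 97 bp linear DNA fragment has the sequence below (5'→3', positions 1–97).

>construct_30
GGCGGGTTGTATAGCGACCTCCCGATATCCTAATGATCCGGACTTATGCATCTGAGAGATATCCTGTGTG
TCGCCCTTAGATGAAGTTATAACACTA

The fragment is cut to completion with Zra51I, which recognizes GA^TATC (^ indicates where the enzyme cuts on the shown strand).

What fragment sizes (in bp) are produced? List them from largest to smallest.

38, 34, 25 bp

Zra51I sites (GATATC) start at positions 24, 58.
Zra51I cuts after base 2 of each site, so after positions 25, 59.
Linear molecule, 2 cuts → 3 fragments:
  1–25 → 25 bp
  26–59 → 34 bp
  60–97 → 38 bp
Sorted largest to smallest: 38, 34, 25 bp.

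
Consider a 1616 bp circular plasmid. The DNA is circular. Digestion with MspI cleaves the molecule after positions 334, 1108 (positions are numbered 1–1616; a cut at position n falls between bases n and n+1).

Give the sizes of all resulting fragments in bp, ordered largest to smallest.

Circular molecule, 2 cuts → 2 fragments:
  1108 − 334 = 774 bp
  wrap: 1616 − 1108 + 334 = 842 bp
Sorted largest to smallest: 842, 774 bp.

842, 774 bp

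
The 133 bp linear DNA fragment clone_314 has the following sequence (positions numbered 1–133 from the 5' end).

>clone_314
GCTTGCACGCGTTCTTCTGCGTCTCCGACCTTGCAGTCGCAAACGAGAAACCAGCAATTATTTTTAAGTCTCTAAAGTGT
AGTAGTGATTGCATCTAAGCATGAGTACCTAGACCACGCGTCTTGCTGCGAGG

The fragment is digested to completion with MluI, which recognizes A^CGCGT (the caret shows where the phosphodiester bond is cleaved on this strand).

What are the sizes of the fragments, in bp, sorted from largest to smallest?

MluI sites (ACGCGT) start at positions 7, 116.
MluI cuts after the first base of each site, so after positions 7, 116.
Linear molecule, 2 cuts → 3 fragments:
  1–7 → 7 bp
  8–116 → 109 bp
  117–133 → 17 bp
Sorted largest to smallest: 109, 17, 7 bp.

109, 17, 7 bp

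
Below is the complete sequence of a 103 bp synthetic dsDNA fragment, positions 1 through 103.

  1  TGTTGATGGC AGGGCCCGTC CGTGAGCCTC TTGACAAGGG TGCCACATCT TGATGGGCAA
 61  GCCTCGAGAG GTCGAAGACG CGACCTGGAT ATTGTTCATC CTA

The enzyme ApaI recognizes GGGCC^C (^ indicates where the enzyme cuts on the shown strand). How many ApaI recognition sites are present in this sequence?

GGGCCC occurs starting at position 12.
ApaI cuts at 1 site.

1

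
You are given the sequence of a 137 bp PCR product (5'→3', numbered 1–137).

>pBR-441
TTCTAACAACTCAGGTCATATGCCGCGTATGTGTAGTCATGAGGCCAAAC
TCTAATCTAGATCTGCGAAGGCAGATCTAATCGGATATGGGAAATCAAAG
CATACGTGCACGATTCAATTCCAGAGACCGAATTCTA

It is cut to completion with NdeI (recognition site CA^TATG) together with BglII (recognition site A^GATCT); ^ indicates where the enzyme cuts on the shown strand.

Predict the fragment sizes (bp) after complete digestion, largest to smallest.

64, 41, 18, 14 bp

The NdeI site (CATATG) starts at position 17.
NdeI cuts after base 2 of each site, so after position 18.
BglII sites (AGATCT) start at positions 59, 73.
BglII cuts after the first base of each site, so after positions 59, 73.
Combined cut positions: 18, 59, 73.
Linear molecule, 3 cuts → 4 fragments:
  1–18 → 18 bp
  19–59 → 41 bp
  60–73 → 14 bp
  74–137 → 64 bp
Sorted largest to smallest: 64, 41, 18, 14 bp.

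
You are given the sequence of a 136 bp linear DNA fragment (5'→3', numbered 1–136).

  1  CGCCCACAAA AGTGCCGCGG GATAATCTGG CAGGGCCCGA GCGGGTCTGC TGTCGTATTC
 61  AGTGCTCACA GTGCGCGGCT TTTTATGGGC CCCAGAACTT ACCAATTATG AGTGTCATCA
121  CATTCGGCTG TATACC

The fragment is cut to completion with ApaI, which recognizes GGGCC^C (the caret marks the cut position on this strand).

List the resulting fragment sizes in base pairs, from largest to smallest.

54, 45, 37 bp

ApaI sites (GGGCCC) start at positions 33, 87.
ApaI cuts after base 5 of each site (before the last base), so after positions 37, 91.
Linear molecule, 2 cuts → 3 fragments:
  1–37 → 37 bp
  38–91 → 54 bp
  92–136 → 45 bp
Sorted largest to smallest: 54, 45, 37 bp.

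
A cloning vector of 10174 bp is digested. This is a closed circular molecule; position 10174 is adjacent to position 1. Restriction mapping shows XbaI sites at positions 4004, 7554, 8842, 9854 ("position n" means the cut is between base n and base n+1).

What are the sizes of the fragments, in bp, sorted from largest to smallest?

Circular molecule, 4 cuts → 4 fragments:
  7554 − 4004 = 3550 bp
  8842 − 7554 = 1288 bp
  9854 − 8842 = 1012 bp
  wrap: 10174 − 9854 + 4004 = 4324 bp
Sorted largest to smallest: 4324, 3550, 1288, 1012 bp.

4324, 3550, 1288, 1012 bp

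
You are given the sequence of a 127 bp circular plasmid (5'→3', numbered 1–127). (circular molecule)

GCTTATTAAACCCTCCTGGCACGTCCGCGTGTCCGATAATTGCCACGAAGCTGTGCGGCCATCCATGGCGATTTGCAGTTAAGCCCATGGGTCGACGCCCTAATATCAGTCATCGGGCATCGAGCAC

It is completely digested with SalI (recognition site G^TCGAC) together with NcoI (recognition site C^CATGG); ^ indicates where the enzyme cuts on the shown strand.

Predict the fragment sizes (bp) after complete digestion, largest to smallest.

The SalI site (GTCGAC) starts at position 91.
SalI cuts after the first base of each site, so after position 91.
NcoI sites (CCATGG) start at positions 63, 85.
NcoI cuts after the first base of each site, so after positions 63, 85.
Combined cut positions: 63, 85, 91.
Circular molecule, 3 cuts → 3 fragments:
  64–85 → 22 bp
  86–91 → 6 bp
  92–127 then 1–63 → 36 + 63 = 99 bp
Sorted largest to smallest: 99, 22, 6 bp.

99, 22, 6 bp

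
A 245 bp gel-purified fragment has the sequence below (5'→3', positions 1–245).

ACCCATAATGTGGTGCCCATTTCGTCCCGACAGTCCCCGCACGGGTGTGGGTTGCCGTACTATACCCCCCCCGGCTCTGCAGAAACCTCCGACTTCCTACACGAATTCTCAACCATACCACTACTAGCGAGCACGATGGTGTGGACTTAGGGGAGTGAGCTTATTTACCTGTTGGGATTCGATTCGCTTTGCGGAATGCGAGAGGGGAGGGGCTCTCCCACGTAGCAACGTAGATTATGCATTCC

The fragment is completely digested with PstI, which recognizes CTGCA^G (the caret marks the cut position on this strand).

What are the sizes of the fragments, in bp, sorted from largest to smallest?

The PstI site (CTGCAG) starts at position 77.
PstI cuts after base 5 of each site (before the last base), so after position 81.
Linear molecule, 1 cut → 2 fragments:
  1–81 → 81 bp
  82–245 → 164 bp
Sorted largest to smallest: 164, 81 bp.

164, 81 bp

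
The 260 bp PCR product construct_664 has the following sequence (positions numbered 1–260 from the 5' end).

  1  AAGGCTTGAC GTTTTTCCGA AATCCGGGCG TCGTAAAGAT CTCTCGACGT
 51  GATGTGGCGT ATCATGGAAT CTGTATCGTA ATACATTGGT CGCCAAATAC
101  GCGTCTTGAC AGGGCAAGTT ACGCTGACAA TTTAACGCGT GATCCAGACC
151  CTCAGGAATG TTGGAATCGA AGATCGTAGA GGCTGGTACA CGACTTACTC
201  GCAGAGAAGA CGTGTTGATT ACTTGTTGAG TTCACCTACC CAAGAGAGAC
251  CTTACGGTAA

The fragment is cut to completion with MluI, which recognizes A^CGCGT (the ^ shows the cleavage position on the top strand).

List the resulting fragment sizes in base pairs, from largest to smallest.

125, 99, 36 bp

MluI sites (ACGCGT) start at positions 99, 135.
MluI cuts after the first base of each site, so after positions 99, 135.
Linear molecule, 2 cuts → 3 fragments:
  1–99 → 99 bp
  100–135 → 36 bp
  136–260 → 125 bp
Sorted largest to smallest: 125, 99, 36 bp.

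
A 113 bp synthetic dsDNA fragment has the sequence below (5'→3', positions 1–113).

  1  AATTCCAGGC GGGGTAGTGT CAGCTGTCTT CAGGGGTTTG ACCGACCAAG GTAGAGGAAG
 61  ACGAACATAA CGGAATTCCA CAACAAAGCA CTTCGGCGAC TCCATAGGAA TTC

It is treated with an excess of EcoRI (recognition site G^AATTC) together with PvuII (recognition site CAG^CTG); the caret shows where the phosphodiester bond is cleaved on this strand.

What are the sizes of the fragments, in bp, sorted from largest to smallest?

EcoRI sites (GAATTC) start at positions 73, 108.
EcoRI cuts after the first base of each site, so after positions 73, 108.
The PvuII site (CAGCTG) starts at position 21.
PvuII cuts after base 3 of each site, so after position 23.
Combined cut positions: 23, 73, 108.
Linear molecule, 3 cuts → 4 fragments:
  1–23 → 23 bp
  24–73 → 50 bp
  74–108 → 35 bp
  109–113 → 5 bp
Sorted largest to smallest: 50, 35, 23, 5 bp.

50, 35, 23, 5 bp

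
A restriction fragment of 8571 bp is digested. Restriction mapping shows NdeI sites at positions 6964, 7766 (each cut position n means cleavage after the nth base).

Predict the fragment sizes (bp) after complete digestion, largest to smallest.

Linear molecule, 2 cuts → 3 fragments:
  6964 − 0 = 6964 bp
  7766 − 6964 = 802 bp
  8571 − 7766 = 805 bp
Sorted largest to smallest: 6964, 805, 802 bp.

6964, 805, 802 bp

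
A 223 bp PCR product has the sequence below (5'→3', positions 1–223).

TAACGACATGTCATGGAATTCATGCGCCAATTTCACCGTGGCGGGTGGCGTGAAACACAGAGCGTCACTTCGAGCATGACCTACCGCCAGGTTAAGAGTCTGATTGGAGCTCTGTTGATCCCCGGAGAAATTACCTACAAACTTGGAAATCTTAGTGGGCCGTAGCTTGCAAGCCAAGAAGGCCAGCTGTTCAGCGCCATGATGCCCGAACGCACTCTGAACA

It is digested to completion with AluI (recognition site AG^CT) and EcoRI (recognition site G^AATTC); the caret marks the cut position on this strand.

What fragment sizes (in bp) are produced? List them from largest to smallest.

93, 56, 37, 21, 16 bp

AluI sites (AGCT) start at positions 108, 164, 185.
AluI cuts after base 2 of each site, so after positions 109, 165, 186.
The EcoRI site (GAATTC) starts at position 16.
EcoRI cuts after the first base of each site, so after position 16.
Combined cut positions: 16, 109, 165, 186.
Linear molecule, 4 cuts → 5 fragments:
  1–16 → 16 bp
  17–109 → 93 bp
  110–165 → 56 bp
  166–186 → 21 bp
  187–223 → 37 bp
Sorted largest to smallest: 93, 56, 37, 21, 16 bp.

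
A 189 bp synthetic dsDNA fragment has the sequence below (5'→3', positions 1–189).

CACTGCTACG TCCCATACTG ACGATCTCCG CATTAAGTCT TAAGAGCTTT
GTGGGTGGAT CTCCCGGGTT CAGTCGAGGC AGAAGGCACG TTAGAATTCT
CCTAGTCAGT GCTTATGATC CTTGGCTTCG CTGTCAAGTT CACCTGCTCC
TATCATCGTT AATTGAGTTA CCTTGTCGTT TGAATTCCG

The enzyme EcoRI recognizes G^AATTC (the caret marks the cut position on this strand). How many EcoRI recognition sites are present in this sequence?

2

GAATTC occurs starting at positions 94, 182.
EcoRI cuts at 2 sites.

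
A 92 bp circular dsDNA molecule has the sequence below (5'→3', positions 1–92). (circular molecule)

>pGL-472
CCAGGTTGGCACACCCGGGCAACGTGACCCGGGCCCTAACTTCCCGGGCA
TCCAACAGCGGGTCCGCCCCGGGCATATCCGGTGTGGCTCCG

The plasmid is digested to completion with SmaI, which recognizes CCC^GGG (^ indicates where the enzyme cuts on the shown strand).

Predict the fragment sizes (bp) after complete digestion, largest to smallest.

38, 25, 15, 14 bp

SmaI sites (CCCGGG) start at positions 14, 28, 43, 68.
SmaI cuts after base 3 of each site, so after positions 16, 30, 45, 70.
Circular molecule, 4 cuts → 4 fragments:
  17–30 → 14 bp
  31–45 → 15 bp
  46–70 → 25 bp
  71–92 then 1–16 → 22 + 16 = 38 bp
Sorted largest to smallest: 38, 25, 15, 14 bp.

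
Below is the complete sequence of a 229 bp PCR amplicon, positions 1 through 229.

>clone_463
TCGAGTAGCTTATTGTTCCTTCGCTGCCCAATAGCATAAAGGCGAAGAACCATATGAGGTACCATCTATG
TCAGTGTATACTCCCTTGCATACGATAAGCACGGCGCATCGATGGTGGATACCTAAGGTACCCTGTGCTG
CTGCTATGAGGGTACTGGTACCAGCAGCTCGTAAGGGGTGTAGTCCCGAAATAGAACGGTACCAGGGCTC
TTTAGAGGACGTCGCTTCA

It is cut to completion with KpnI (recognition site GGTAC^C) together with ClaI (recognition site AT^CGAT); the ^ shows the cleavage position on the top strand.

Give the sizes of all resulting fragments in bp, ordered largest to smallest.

KpnI sites (GGTACC) start at positions 58, 127, 157, 198.
KpnI cuts after base 5 of each site (before the last base), so after positions 62, 131, 161, 202.
The ClaI site (ATCGAT) starts at position 108.
ClaI cuts after base 2 of each site, so after position 109.
Combined cut positions: 62, 109, 131, 161, 202.
Linear molecule, 5 cuts → 6 fragments:
  1–62 → 62 bp
  63–109 → 47 bp
  110–131 → 22 bp
  132–161 → 30 bp
  162–202 → 41 bp
  203–229 → 27 bp
Sorted largest to smallest: 62, 47, 41, 30, 27, 22 bp.

62, 47, 41, 30, 27, 22 bp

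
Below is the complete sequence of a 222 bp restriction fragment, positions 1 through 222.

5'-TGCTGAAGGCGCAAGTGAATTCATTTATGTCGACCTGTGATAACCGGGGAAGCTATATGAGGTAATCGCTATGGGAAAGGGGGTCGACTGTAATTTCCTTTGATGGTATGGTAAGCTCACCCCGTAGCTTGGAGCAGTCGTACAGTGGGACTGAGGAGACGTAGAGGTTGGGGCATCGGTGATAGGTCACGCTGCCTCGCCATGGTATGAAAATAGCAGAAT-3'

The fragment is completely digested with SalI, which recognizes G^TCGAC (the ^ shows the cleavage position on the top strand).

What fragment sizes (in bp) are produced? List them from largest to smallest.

SalI sites (GTCGAC) start at positions 29, 83.
SalI cuts after the first base of each site, so after positions 29, 83.
Linear molecule, 2 cuts → 3 fragments:
  1–29 → 29 bp
  30–83 → 54 bp
  84–222 → 139 bp
Sorted largest to smallest: 139, 54, 29 bp.

139, 54, 29 bp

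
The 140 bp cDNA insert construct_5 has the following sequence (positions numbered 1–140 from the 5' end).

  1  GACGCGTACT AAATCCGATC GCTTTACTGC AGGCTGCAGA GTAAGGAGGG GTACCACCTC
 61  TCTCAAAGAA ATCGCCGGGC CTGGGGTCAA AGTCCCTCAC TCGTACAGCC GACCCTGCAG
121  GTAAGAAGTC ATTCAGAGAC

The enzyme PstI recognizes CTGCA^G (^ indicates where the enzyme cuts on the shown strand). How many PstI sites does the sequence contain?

CTGCAG occurs starting at positions 27, 34, 115.
PstI cuts at 3 sites.

3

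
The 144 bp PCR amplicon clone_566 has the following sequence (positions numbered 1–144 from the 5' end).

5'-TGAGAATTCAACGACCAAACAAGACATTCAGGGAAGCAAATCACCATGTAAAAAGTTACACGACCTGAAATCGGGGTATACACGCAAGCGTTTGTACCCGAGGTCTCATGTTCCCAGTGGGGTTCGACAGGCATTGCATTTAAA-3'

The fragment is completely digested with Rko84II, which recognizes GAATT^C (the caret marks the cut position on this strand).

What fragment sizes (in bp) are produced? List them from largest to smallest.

136, 8 bp

The Rko84II site (GAATTC) starts at position 4.
Rko84II cuts after base 5 of each site (before the last base), so after position 8.
Linear molecule, 1 cut → 2 fragments:
  1–8 → 8 bp
  9–144 → 136 bp
Sorted largest to smallest: 136, 8 bp.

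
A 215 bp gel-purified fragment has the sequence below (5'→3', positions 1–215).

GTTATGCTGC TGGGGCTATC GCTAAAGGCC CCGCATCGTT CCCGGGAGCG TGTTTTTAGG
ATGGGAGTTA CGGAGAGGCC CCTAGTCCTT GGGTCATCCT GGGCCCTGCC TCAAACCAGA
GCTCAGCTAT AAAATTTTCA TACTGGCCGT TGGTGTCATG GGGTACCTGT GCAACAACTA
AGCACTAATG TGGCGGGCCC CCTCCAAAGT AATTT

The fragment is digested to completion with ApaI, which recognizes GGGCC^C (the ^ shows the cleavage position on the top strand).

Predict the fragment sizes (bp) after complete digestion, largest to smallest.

105, 94, 16 bp

ApaI sites (GGGCCC) start at positions 101, 195.
ApaI cuts after base 5 of each site (before the last base), so after positions 105, 199.
Linear molecule, 2 cuts → 3 fragments:
  1–105 → 105 bp
  106–199 → 94 bp
  200–215 → 16 bp
Sorted largest to smallest: 105, 94, 16 bp.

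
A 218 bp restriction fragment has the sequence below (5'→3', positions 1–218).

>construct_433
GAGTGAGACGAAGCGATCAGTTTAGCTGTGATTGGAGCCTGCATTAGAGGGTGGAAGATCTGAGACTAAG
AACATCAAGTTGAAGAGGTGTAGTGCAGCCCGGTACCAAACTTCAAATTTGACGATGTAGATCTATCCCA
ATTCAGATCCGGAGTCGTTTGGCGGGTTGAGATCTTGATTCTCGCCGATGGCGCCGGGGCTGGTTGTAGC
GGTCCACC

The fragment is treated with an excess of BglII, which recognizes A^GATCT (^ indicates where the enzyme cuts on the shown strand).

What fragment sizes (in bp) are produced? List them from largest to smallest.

BglII sites (AGATCT) start at positions 56, 129, 170.
BglII cuts after the first base of each site, so after positions 56, 129, 170.
Linear molecule, 3 cuts → 4 fragments:
  1–56 → 56 bp
  57–129 → 73 bp
  130–170 → 41 bp
  171–218 → 48 bp
Sorted largest to smallest: 73, 56, 48, 41 bp.

73, 56, 48, 41 bp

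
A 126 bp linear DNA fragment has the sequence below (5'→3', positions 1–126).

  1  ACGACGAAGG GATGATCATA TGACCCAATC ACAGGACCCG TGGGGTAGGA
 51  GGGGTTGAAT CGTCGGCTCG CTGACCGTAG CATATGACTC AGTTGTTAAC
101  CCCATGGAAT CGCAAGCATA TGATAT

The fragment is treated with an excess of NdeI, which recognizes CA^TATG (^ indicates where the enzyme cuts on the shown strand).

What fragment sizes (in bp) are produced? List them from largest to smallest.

NdeI sites (CATATG) start at positions 17, 81, 117.
NdeI cuts after base 2 of each site, so after positions 18, 82, 118.
Linear molecule, 3 cuts → 4 fragments:
  1–18 → 18 bp
  19–82 → 64 bp
  83–118 → 36 bp
  119–126 → 8 bp
Sorted largest to smallest: 64, 36, 18, 8 bp.

64, 36, 18, 8 bp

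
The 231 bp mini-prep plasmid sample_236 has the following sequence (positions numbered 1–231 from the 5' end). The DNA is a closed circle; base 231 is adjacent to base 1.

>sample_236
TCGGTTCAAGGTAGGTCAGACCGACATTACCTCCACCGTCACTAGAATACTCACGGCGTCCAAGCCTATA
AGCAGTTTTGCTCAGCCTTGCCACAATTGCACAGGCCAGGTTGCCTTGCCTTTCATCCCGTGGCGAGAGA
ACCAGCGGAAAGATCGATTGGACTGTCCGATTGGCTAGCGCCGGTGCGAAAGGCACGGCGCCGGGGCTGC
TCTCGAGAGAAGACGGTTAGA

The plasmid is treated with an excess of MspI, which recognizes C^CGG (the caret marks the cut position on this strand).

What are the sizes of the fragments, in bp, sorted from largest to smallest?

MspI sites (CCGG) start at positions 181, 201.
MspI cuts after the first base of each site, so after positions 181, 201.
Circular molecule, 2 cuts → 2 fragments:
  182–201 → 20 bp
  202–231 then 1–181 → 30 + 181 = 211 bp
Sorted largest to smallest: 211, 20 bp.

211, 20 bp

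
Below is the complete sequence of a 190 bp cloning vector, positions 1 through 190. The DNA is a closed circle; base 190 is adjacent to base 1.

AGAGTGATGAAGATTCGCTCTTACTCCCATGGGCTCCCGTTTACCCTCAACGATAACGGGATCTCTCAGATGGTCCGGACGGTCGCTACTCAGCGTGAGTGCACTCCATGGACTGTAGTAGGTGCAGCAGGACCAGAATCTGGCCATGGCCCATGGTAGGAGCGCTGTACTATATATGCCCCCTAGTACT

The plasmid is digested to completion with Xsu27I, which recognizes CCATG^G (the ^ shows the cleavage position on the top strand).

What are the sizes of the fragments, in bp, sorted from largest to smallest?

79, 66, 38, 7 bp

Xsu27I sites (CCATGG) start at positions 27, 106, 144, 151.
Xsu27I cuts after base 5 of each site (before the last base), so after positions 31, 110, 148, 155.
Circular molecule, 4 cuts → 4 fragments:
  32–110 → 79 bp
  111–148 → 38 bp
  149–155 → 7 bp
  156–190 then 1–31 → 35 + 31 = 66 bp
Sorted largest to smallest: 79, 66, 38, 7 bp.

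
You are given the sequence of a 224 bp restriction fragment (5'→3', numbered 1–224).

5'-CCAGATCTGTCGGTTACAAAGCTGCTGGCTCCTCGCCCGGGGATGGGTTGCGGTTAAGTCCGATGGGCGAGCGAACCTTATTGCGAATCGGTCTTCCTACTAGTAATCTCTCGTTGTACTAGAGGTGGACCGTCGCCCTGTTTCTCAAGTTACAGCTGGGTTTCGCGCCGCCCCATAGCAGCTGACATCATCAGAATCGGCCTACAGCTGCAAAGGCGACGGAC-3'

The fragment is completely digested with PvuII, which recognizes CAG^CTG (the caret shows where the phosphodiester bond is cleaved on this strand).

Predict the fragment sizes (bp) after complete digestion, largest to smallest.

PvuII sites (CAGCTG) start at positions 153, 179, 205.
PvuII cuts after base 3 of each site, so after positions 155, 181, 207.
Linear molecule, 3 cuts → 4 fragments:
  1–155 → 155 bp
  156–181 → 26 bp
  182–207 → 26 bp
  208–224 → 17 bp
Sorted largest to smallest: 155, 26, 26, 17 bp.

155, 26, 26, 17 bp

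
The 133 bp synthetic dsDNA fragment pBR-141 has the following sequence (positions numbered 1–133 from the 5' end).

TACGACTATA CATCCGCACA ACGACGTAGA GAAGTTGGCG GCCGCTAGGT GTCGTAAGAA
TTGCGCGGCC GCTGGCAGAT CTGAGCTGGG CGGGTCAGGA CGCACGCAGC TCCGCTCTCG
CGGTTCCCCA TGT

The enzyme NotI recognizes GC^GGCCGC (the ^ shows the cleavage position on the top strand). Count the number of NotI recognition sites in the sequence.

GCGGCCGC occurs starting at positions 38, 65.
NotI cuts at 2 sites.

2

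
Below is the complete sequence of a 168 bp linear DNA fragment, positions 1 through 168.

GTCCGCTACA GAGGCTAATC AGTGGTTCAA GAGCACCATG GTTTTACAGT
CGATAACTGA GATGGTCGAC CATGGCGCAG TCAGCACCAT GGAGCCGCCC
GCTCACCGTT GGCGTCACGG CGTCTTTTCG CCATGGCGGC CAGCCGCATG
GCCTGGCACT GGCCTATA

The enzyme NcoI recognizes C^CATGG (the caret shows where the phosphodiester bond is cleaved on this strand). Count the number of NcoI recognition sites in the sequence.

4

CCATGG occurs starting at positions 36, 70, 87, 131.
NcoI cuts at 4 sites.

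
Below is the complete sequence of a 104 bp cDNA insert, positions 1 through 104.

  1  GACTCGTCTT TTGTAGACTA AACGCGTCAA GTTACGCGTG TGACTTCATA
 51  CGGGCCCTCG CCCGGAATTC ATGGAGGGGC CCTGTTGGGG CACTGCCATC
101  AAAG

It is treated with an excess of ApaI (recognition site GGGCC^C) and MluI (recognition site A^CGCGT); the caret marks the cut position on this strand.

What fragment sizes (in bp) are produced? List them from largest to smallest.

25, 23, 22, 22, 12 bp

ApaI sites (GGGCCC) start at positions 52, 77.
ApaI cuts after base 5 of each site (before the last base), so after positions 56, 81.
MluI sites (ACGCGT) start at positions 22, 34.
MluI cuts after the first base of each site, so after positions 22, 34.
Combined cut positions: 22, 34, 56, 81.
Linear molecule, 4 cuts → 5 fragments:
  1–22 → 22 bp
  23–34 → 12 bp
  35–56 → 22 bp
  57–81 → 25 bp
  82–104 → 23 bp
Sorted largest to smallest: 25, 23, 22, 22, 12 bp.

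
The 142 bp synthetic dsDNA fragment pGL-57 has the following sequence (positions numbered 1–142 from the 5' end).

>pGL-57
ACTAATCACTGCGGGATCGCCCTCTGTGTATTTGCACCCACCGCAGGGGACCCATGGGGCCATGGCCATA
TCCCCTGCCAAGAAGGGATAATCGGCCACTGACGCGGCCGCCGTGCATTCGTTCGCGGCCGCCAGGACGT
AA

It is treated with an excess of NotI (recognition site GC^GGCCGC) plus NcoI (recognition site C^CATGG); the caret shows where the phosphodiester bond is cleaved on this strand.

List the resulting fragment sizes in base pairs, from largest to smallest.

52, 45, 21, 16, 8 bp

NotI sites (GCGGCCGC) start at positions 104, 125.
NotI cuts after base 2 of each site, so after positions 105, 126.
NcoI sites (CCATGG) start at positions 52, 60.
NcoI cuts after the first base of each site, so after positions 52, 60.
Combined cut positions: 52, 60, 105, 126.
Linear molecule, 4 cuts → 5 fragments:
  1–52 → 52 bp
  53–60 → 8 bp
  61–105 → 45 bp
  106–126 → 21 bp
  127–142 → 16 bp
Sorted largest to smallest: 52, 45, 21, 16, 8 bp.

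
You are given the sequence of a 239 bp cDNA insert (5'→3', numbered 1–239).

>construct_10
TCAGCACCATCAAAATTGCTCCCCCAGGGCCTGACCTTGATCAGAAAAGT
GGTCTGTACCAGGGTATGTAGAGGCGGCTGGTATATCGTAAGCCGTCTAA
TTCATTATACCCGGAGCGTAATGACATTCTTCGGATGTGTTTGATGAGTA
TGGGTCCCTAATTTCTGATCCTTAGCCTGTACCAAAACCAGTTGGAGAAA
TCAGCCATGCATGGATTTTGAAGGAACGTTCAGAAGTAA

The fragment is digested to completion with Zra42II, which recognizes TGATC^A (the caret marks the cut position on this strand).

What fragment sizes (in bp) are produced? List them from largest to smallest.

197, 42 bp

The Zra42II site (TGATCA) starts at position 38.
Zra42II cuts after base 5 of each site (before the last base), so after position 42.
Linear molecule, 1 cut → 2 fragments:
  1–42 → 42 bp
  43–239 → 197 bp
Sorted largest to smallest: 197, 42 bp.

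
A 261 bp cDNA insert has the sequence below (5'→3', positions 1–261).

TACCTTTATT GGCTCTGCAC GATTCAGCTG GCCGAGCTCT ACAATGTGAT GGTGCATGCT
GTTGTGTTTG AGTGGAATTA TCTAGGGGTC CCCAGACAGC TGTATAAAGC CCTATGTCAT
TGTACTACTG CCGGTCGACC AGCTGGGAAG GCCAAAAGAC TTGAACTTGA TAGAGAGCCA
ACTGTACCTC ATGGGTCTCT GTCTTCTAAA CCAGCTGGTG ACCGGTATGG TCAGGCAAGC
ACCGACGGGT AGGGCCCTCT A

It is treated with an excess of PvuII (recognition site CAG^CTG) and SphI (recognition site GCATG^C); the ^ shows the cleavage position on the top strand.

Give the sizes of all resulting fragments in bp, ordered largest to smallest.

PvuII sites (CAGCTG) start at positions 25, 97, 140, 212.
PvuII cuts after base 3 of each site, so after positions 27, 99, 142, 214.
The SphI site (GCATGC) starts at position 54.
SphI cuts after base 5 of each site (before the last base), so after position 58.
Combined cut positions: 27, 58, 99, 142, 214.
Linear molecule, 5 cuts → 6 fragments:
  1–27 → 27 bp
  28–58 → 31 bp
  59–99 → 41 bp
  100–142 → 43 bp
  143–214 → 72 bp
  215–261 → 47 bp
Sorted largest to smallest: 72, 47, 43, 41, 31, 27 bp.

72, 47, 43, 41, 31, 27 bp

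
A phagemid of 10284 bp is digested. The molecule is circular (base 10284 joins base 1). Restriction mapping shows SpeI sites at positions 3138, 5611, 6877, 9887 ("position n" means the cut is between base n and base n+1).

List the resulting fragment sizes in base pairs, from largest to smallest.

Circular molecule, 4 cuts → 4 fragments:
  5611 − 3138 = 2473 bp
  6877 − 5611 = 1266 bp
  9887 − 6877 = 3010 bp
  wrap: 10284 − 9887 + 3138 = 3535 bp
Sorted largest to smallest: 3535, 3010, 2473, 1266 bp.

3535, 3010, 2473, 1266 bp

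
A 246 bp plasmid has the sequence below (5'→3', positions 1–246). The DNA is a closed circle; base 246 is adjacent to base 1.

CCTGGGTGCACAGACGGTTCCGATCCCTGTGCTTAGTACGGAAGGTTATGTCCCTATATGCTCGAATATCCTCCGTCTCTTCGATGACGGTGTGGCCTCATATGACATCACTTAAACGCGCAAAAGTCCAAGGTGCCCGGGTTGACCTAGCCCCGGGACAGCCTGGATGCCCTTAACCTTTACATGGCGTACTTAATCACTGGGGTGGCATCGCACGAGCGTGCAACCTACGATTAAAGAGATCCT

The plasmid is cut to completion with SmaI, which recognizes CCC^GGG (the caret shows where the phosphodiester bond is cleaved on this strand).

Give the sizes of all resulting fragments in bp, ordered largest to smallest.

230, 16 bp

SmaI sites (CCCGGG) start at positions 136, 152.
SmaI cuts after base 3 of each site, so after positions 138, 154.
Circular molecule, 2 cuts → 2 fragments:
  139–154 → 16 bp
  155–246 then 1–138 → 92 + 138 = 230 bp
Sorted largest to smallest: 230, 16 bp.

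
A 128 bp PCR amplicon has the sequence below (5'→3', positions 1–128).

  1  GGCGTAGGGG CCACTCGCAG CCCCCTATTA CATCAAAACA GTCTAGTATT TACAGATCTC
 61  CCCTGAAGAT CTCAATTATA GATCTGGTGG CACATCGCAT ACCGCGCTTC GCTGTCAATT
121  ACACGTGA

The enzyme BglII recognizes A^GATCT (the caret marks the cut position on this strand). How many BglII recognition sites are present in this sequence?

3

AGATCT occurs starting at positions 54, 67, 80.
BglII cuts at 3 sites.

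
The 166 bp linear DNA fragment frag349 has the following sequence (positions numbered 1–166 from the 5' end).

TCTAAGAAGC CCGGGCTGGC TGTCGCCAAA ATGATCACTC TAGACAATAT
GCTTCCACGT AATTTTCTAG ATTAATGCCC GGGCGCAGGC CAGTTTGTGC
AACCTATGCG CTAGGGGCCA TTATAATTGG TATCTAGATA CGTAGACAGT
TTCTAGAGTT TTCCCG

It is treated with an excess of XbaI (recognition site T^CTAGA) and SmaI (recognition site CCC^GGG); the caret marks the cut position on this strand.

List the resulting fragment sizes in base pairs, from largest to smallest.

XbaI sites (TCTAGA) start at positions 39, 66, 133, 152.
XbaI cuts after the first base of each site, so after positions 39, 66, 133, 152.
SmaI sites (CCCGGG) start at positions 10, 78.
SmaI cuts after base 3 of each site, so after positions 12, 80.
Combined cut positions: 12, 39, 66, 80, 133, 152.
Linear molecule, 6 cuts → 7 fragments:
  1–12 → 12 bp
  13–39 → 27 bp
  40–66 → 27 bp
  67–80 → 14 bp
  81–133 → 53 bp
  134–152 → 19 bp
  153–166 → 14 bp
Sorted largest to smallest: 53, 27, 27, 19, 14, 14, 12 bp.

53, 27, 27, 19, 14, 14, 12 bp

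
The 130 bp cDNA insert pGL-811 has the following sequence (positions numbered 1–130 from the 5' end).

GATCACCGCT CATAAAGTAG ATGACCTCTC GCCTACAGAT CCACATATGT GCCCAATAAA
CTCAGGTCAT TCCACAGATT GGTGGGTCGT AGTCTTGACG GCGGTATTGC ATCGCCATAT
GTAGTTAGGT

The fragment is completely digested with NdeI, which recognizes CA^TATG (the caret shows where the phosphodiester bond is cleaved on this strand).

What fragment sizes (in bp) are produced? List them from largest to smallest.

NdeI sites (CATATG) start at positions 44, 116.
NdeI cuts after base 2 of each site, so after positions 45, 117.
Linear molecule, 2 cuts → 3 fragments:
  1–45 → 45 bp
  46–117 → 72 bp
  118–130 → 13 bp
Sorted largest to smallest: 72, 45, 13 bp.

72, 45, 13 bp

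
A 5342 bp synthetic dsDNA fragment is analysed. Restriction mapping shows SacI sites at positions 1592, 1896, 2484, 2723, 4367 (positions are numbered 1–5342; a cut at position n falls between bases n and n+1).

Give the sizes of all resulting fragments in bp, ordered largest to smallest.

1644, 1592, 975, 588, 304, 239 bp

Linear molecule, 5 cuts → 6 fragments:
  1592 − 0 = 1592 bp
  1896 − 1592 = 304 bp
  2484 − 1896 = 588 bp
  2723 − 2484 = 239 bp
  4367 − 2723 = 1644 bp
  5342 − 4367 = 975 bp
Sorted largest to smallest: 1644, 1592, 975, 588, 304, 239 bp.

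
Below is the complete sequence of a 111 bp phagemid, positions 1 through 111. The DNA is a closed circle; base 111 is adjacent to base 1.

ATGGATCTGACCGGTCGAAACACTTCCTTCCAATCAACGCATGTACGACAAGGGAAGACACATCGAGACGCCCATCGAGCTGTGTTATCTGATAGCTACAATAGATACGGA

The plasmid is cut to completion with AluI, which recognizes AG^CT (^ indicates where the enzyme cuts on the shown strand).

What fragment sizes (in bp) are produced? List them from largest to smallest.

95, 16 bp

AluI sites (AGCT) start at positions 78, 94.
AluI cuts after base 2 of each site, so after positions 79, 95.
Circular molecule, 2 cuts → 2 fragments:
  80–95 → 16 bp
  96–111 then 1–79 → 16 + 79 = 95 bp
Sorted largest to smallest: 95, 16 bp.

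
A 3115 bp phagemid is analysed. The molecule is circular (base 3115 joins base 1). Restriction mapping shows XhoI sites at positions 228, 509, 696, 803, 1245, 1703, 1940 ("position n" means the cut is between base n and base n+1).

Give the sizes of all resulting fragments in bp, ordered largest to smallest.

1403, 458, 442, 281, 237, 187, 107 bp

Circular molecule, 7 cuts → 7 fragments:
  509 − 228 = 281 bp
  696 − 509 = 187 bp
  803 − 696 = 107 bp
  1245 − 803 = 442 bp
  1703 − 1245 = 458 bp
  1940 − 1703 = 237 bp
  wrap: 3115 − 1940 + 228 = 1403 bp
Sorted largest to smallest: 1403, 458, 442, 281, 237, 187, 107 bp.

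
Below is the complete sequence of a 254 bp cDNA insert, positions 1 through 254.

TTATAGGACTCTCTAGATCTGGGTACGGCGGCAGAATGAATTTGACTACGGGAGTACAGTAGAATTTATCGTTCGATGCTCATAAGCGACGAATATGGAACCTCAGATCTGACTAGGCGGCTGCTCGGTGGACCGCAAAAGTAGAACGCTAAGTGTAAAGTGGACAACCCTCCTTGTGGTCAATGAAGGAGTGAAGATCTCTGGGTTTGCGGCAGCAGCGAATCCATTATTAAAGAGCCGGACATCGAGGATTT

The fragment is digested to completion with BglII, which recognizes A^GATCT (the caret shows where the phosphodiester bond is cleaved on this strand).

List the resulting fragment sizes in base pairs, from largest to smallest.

90, 90, 59, 15 bp

BglII sites (AGATCT) start at positions 15, 105, 195.
BglII cuts after the first base of each site, so after positions 15, 105, 195.
Linear molecule, 3 cuts → 4 fragments:
  1–15 → 15 bp
  16–105 → 90 bp
  106–195 → 90 bp
  196–254 → 59 bp
Sorted largest to smallest: 90, 90, 59, 15 bp.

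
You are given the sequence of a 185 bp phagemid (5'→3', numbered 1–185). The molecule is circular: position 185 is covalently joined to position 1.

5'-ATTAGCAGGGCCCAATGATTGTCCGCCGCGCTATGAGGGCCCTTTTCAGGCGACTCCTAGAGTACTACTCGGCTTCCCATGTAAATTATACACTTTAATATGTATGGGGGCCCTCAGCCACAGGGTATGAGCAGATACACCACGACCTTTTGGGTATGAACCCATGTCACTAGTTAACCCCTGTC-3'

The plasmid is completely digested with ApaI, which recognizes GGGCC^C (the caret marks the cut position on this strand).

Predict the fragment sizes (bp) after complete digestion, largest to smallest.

ApaI sites (GGGCCC) start at positions 8, 37, 108.
ApaI cuts after base 5 of each site (before the last base), so after positions 12, 41, 112.
Circular molecule, 3 cuts → 3 fragments:
  13–41 → 29 bp
  42–112 → 71 bp
  113–185 then 1–12 → 73 + 12 = 85 bp
Sorted largest to smallest: 85, 71, 29 bp.

85, 71, 29 bp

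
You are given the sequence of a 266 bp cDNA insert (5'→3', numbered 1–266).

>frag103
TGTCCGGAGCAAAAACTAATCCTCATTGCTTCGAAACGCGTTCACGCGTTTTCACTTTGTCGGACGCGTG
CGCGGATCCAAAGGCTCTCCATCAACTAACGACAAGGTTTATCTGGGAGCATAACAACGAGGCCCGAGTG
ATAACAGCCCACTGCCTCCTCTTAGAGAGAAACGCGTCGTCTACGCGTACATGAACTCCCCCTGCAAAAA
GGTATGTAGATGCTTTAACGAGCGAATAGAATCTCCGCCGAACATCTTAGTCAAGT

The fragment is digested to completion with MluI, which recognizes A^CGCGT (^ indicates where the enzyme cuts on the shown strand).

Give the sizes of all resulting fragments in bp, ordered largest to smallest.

108, 83, 36, 20, 11, 8 bp

MluI sites (ACGCGT) start at positions 36, 44, 64, 172, 183.
MluI cuts after the first base of each site, so after positions 36, 44, 64, 172, 183.
Linear molecule, 5 cuts → 6 fragments:
  1–36 → 36 bp
  37–44 → 8 bp
  45–64 → 20 bp
  65–172 → 108 bp
  173–183 → 11 bp
  184–266 → 83 bp
Sorted largest to smallest: 108, 83, 36, 20, 11, 8 bp.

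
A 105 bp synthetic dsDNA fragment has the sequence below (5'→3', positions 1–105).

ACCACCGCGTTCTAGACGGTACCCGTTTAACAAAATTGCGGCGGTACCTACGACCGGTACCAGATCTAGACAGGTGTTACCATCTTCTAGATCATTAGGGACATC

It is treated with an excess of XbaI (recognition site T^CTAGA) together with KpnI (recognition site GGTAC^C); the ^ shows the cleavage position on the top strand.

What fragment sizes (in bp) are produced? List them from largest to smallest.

XbaI sites (TCTAGA) start at positions 11, 65, 86.
XbaI cuts after the first base of each site, so after positions 11, 65, 86.
KpnI sites (GGTACC) start at positions 18, 43, 56.
KpnI cuts after base 5 of each site (before the last base), so after positions 22, 47, 60.
Combined cut positions: 11, 22, 47, 60, 65, 86.
Linear molecule, 6 cuts → 7 fragments:
  1–11 → 11 bp
  12–22 → 11 bp
  23–47 → 25 bp
  48–60 → 13 bp
  61–65 → 5 bp
  66–86 → 21 bp
  87–105 → 19 bp
Sorted largest to smallest: 25, 21, 19, 13, 11, 11, 5 bp.

25, 21, 19, 13, 11, 11, 5 bp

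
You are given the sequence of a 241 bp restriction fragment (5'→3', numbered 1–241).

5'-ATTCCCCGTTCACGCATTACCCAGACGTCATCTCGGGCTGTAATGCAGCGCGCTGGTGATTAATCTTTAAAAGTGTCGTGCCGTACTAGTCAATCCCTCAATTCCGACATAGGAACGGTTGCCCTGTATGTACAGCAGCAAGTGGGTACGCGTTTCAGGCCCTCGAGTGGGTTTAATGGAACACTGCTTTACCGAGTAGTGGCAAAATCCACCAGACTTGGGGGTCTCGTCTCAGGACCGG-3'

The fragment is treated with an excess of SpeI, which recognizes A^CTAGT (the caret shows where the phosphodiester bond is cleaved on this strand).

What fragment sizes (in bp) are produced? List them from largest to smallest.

The SpeI site (ACTAGT) starts at position 85.
SpeI cuts after the first base of each site, so after position 85.
Linear molecule, 1 cut → 2 fragments:
  1–85 → 85 bp
  86–241 → 156 bp
Sorted largest to smallest: 156, 85 bp.

156, 85 bp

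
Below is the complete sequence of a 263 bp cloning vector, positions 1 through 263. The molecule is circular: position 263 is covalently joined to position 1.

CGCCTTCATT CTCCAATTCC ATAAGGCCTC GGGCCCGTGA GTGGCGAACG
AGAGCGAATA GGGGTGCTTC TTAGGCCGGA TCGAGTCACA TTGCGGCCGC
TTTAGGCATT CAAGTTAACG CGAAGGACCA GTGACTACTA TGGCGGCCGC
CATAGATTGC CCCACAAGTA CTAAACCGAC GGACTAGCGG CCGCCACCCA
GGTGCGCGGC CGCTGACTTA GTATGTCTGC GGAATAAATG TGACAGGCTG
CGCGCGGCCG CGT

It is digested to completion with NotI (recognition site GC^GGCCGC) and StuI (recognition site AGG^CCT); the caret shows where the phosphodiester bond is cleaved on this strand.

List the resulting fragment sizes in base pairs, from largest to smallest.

68, 50, 48, 44, 34, 19 bp

NotI sites (GCGGCCGC) start at positions 93, 143, 187, 206, 254.
NotI cuts after base 2 of each site, so after positions 94, 144, 188, 207, 255.
The StuI site (AGGCCT) starts at position 24.
StuI cuts after base 3 of each site, so after position 26.
Combined cut positions: 26, 94, 144, 188, 207, 255.
Circular molecule, 6 cuts → 6 fragments:
  27–94 → 68 bp
  95–144 → 50 bp
  145–188 → 44 bp
  189–207 → 19 bp
  208–255 → 48 bp
  256–263 then 1–26 → 8 + 26 = 34 bp
Sorted largest to smallest: 68, 50, 48, 44, 34, 19 bp.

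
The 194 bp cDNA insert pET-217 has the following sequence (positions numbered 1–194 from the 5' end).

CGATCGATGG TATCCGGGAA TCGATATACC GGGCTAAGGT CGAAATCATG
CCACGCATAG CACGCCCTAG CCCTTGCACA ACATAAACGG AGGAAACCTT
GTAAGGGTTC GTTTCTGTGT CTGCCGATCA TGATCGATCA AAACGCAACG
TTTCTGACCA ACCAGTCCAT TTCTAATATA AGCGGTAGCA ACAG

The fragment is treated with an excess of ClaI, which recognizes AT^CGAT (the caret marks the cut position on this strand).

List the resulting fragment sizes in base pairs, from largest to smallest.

ClaI sites (ATCGAT) start at positions 3, 20, 133.
ClaI cuts after base 2 of each site, so after positions 4, 21, 134.
Linear molecule, 3 cuts → 4 fragments:
  1–4 → 4 bp
  5–21 → 17 bp
  22–134 → 113 bp
  135–194 → 60 bp
Sorted largest to smallest: 113, 60, 17, 4 bp.

113, 60, 17, 4 bp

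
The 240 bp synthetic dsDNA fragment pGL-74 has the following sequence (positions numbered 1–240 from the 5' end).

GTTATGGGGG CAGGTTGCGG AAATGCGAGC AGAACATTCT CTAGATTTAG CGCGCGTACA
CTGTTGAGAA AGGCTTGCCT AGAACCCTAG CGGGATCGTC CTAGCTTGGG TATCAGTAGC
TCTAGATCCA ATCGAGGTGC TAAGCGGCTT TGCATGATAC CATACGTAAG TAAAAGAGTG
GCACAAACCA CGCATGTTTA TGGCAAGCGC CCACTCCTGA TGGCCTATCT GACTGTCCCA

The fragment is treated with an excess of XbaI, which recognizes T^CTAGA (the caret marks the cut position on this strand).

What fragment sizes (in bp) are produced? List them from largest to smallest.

XbaI sites (TCTAGA) start at positions 40, 121.
XbaI cuts after the first base of each site, so after positions 40, 121.
Linear molecule, 2 cuts → 3 fragments:
  1–40 → 40 bp
  41–121 → 81 bp
  122–240 → 119 bp
Sorted largest to smallest: 119, 81, 40 bp.

119, 81, 40 bp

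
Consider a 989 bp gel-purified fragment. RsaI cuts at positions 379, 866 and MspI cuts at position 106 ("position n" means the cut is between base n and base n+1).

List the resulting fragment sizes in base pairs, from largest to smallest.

Combined cut positions (sorted): 106, 379, 866.
Linear molecule, 3 cuts → 4 fragments:
  106 − 0 = 106 bp
  379 − 106 = 273 bp
  866 − 379 = 487 bp
  989 − 866 = 123 bp
Sorted largest to smallest: 487, 273, 123, 106 bp.

487, 273, 123, 106 bp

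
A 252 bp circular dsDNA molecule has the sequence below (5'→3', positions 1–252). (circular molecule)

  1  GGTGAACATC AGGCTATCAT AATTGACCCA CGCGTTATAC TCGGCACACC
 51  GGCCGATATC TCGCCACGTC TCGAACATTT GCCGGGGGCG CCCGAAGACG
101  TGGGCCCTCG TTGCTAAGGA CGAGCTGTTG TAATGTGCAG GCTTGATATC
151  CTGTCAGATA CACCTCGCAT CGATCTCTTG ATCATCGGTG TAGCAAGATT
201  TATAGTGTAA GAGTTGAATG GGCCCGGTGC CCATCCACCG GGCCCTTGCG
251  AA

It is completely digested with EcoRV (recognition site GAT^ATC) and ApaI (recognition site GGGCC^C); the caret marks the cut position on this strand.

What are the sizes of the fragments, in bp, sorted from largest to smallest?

77, 65, 49, 41, 20 bp

EcoRV sites (GATATC) start at positions 55, 145.
EcoRV cuts after base 3 of each site, so after positions 57, 147.
ApaI sites (GGGCCC) start at positions 102, 220, 240.
ApaI cuts after base 5 of each site (before the last base), so after positions 106, 224, 244.
Combined cut positions: 57, 106, 147, 224, 244.
Circular molecule, 5 cuts → 5 fragments:
  58–106 → 49 bp
  107–147 → 41 bp
  148–224 → 77 bp
  225–244 → 20 bp
  245–252 then 1–57 → 8 + 57 = 65 bp
Sorted largest to smallest: 77, 65, 49, 41, 20 bp.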